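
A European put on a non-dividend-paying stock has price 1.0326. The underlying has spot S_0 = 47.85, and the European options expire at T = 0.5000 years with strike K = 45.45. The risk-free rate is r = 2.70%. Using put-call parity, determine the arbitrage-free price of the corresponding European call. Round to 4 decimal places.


Answer: Call price = 4.0421

Derivation:
Put-call parity: C - P = S_0 * exp(-qT) - K * exp(-rT).
S_0 * exp(-qT) = 47.8500 * 1.00000000 = 47.85000000
K * exp(-rT) = 45.4500 * 0.98659072 = 44.84054806
C = P + S*exp(-qT) - K*exp(-rT)
C = 1.0326 + 47.85000000 - 44.84054806 = 4.0421


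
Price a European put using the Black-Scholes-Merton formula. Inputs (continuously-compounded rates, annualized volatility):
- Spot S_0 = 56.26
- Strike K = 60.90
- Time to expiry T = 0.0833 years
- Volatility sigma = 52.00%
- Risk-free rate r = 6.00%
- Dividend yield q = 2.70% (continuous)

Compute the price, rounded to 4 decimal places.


Answer: Price = 6.1655

Derivation:
d1 = (ln(S/K) + (r - q + 0.5*sigma^2) * T) / (sigma * sqrt(T)) = -0.43468722
d2 = d1 - sigma * sqrt(T) = -0.58476826
exp(-rT) = 0.99501447; exp(-qT) = 0.99775343
P = K * exp(-rT) * N(-d2) - S_0 * exp(-qT) * N(-d1)
N(-d1) = 0.66810526; N(-d2) = 0.72064823
P = 60.9000 * 0.99501447 * 0.72064823 - 56.2600 * 0.99775343 * 0.66810526 = 6.1655


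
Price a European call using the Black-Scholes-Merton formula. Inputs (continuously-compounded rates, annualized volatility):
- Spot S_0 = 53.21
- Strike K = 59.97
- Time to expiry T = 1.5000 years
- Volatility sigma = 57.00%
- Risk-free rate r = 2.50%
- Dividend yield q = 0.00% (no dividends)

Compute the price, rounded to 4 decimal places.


d1 = (ln(S/K) + (r - q + 0.5*sigma^2) * T) / (sigma * sqrt(T)) = 0.23145087
d2 = d1 - sigma * sqrt(T) = -0.46665371
exp(-rT) = 0.96319442; exp(-qT) = 1.00000000
C = S_0 * exp(-qT) * N(d1) - K * exp(-rT) * N(d2)
N(d1) = 0.59151773; N(d2) = 0.32037383
C = 53.2100 * 1.00000000 * 0.59151773 - 59.9700 * 0.96319442 * 0.32037383 = 12.9690

Answer: Price = 12.9690


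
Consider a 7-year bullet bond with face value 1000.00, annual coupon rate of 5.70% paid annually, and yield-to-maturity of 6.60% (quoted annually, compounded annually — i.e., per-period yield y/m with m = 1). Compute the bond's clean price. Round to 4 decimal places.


Answer: Price = 950.8126

Derivation:
Coupon per period c = face * coupon_rate / m = 57.000000
Periods per year m = 1; per-period yield y/m = 0.066000
Number of cashflows N = 7
Cashflows (t years, CF_t, discount factor 1/(1+y/m)^(m*t), PV):
  t = 1.0000: CF_t = 57.000000, DF = 0.938086, PV = 53.470919
  t = 2.0000: CF_t = 57.000000, DF = 0.880006, PV = 50.160337
  t = 3.0000: CF_t = 57.000000, DF = 0.825521, PV = 47.054725
  t = 4.0000: CF_t = 57.000000, DF = 0.774410, PV = 44.141393
  t = 5.0000: CF_t = 57.000000, DF = 0.726464, PV = 41.408436
  t = 6.0000: CF_t = 57.000000, DF = 0.681486, PV = 38.844687
  t = 7.0000: CF_t = 1057.000000, DF = 0.639292, PV = 675.732107
Price P = sum_t PV_t = 950.812605


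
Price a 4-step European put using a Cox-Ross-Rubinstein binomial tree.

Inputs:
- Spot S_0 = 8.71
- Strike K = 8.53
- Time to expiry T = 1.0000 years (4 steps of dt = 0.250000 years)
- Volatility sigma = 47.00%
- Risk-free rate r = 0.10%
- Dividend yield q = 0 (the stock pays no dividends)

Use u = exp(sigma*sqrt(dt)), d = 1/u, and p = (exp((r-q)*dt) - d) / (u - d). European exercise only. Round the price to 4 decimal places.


dt = T/N = 0.250000
u = exp(sigma*sqrt(dt)) = 1.264909; d = 1/u = 0.790571
p = (exp((r-q)*dt) - d) / (u - d) = 0.442046
Discount per step: exp(-r*dt) = 0.999750
Stock lattice S(k, i) with i counting down-moves:
  k=0: S(0,0) = 8.7100
  k=1: S(1,0) = 11.0174; S(1,1) = 6.8859
  k=2: S(2,0) = 13.9359; S(2,1) = 8.7100; S(2,2) = 5.4438
  k=3: S(3,0) = 17.6277; S(3,1) = 11.0174; S(3,2) = 6.8859; S(3,3) = 4.3037
  k=4: S(4,0) = 22.2974; S(4,1) = 13.9359; S(4,2) = 8.7100; S(4,3) = 5.4438; S(4,4) = 3.4024
Terminal payoffs V(N, i) = max(K - S_T, 0):
  V(4,0) = 0.000000; V(4,1) = 0.000000; V(4,2) = 0.000000; V(4,3) = 3.086230; V(4,4) = 5.127632
Backward induction: V(k, i) = exp(-r*dt) * [p * V(k+1, i) + (1-p) * V(k+1, i+1)].
  V(3,0) = exp(-r*dt) * [p*0.000000 + (1-p)*0.000000] = 0.000000
  V(3,1) = exp(-r*dt) * [p*0.000000 + (1-p)*0.000000] = 0.000000
  V(3,2) = exp(-r*dt) * [p*0.000000 + (1-p)*3.086230] = 1.721544
  V(3,3) = exp(-r*dt) * [p*3.086230 + (1-p)*5.127632] = 4.224182
  V(2,0) = exp(-r*dt) * [p*0.000000 + (1-p)*0.000000] = 0.000000
  V(2,1) = exp(-r*dt) * [p*0.000000 + (1-p)*1.721544] = 0.960302
  V(2,2) = exp(-r*dt) * [p*1.721544 + (1-p)*4.224182] = 3.117122
  V(1,0) = exp(-r*dt) * [p*0.000000 + (1-p)*0.960302] = 0.535671
  V(1,1) = exp(-r*dt) * [p*0.960302 + (1-p)*3.117122] = 2.163167
  V(0,0) = exp(-r*dt) * [p*0.535671 + (1-p)*2.163167] = 1.443378

Answer: Price = V(0,0) = 1.4434


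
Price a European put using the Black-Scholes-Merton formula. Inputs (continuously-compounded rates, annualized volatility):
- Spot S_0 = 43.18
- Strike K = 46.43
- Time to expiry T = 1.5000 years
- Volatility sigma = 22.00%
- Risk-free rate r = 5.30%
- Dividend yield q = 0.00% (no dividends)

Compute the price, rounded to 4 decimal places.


Answer: Price = 4.4639

Derivation:
d1 = (ln(S/K) + (r - q + 0.5*sigma^2) * T) / (sigma * sqrt(T)) = 0.16044760
d2 = d1 - sigma * sqrt(T) = -0.10899627
exp(-rT) = 0.92357802; exp(-qT) = 1.00000000
P = K * exp(-rT) * N(-d2) - S_0 * exp(-qT) * N(-d1)
N(-d1) = 0.43626425; N(-d2) = 0.54339728
P = 46.4300 * 0.92357802 * 0.54339728 - 43.1800 * 1.00000000 * 0.43626425 = 4.4639


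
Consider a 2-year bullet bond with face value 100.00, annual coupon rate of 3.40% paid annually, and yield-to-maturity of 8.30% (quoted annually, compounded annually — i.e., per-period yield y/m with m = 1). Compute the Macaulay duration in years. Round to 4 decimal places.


Coupon per period c = face * coupon_rate / m = 3.400000
Periods per year m = 1; per-period yield y/m = 0.083000
Number of cashflows N = 2
Cashflows (t years, CF_t, discount factor 1/(1+y/m)^(m*t), PV):
  t = 1.0000: CF_t = 3.400000, DF = 0.923361, PV = 3.139428
  t = 2.0000: CF_t = 103.400000, DF = 0.852596, PV = 88.158385
Price P = sum_t PV_t = 91.297812
Macaulay numerator sum_t t * PV_t:
  t * PV_t at t = 1.0000: 3.139428
  t * PV_t at t = 2.0000: 176.316770
Macaulay duration D = (sum_t t * PV_t) / P = 179.456197 / 91.297812 = 1.965613

Answer: Macaulay duration = 1.9656 years


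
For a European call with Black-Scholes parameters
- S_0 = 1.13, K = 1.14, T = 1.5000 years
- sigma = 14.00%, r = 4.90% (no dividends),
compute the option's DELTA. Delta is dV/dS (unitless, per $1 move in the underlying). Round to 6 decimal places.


Answer: Delta = 0.678321

Derivation:
d1 = 0.4630082102; d2 = 0.2915439282
phi(d1) = 0.3583923889; exp(-qT) = 1.0000000000; exp(-rT) = 0.9291361458
N(d1) = 0.6783207589
Delta = exp(-qT) * N(d1) = 1.0000000000 * 0.6783207589 = 0.678321


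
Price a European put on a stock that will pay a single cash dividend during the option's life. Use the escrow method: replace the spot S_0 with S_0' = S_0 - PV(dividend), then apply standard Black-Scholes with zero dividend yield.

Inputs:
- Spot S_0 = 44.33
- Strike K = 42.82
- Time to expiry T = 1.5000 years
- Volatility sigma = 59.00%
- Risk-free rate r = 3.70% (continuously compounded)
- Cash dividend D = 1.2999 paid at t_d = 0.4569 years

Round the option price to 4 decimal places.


Answer: Price = 10.5554

Derivation:
PV(D) = D * exp(-r * t_d) = 1.2999 * 0.98323679 = 1.27810951
S_0' = S_0 - PV(D) = 44.3300 - 1.27810951 = 43.05189049
d1 = (ln(S_0'/K) + (r + sigma^2/2)*T) / (sigma*sqrt(T)) = 0.44557998
d2 = d1 - sigma*sqrt(T) = -0.27701949
exp(-rT) = 0.94601202
N(-d1) = 0.32795034; N(-d2) = 0.60911743
P = K * exp(-rT) * N(-d2) - S_0' * N(-d1) = 42.8200 * 0.94601202 * 0.60911743 - 43.05189049 * 0.32795034 = 10.5554


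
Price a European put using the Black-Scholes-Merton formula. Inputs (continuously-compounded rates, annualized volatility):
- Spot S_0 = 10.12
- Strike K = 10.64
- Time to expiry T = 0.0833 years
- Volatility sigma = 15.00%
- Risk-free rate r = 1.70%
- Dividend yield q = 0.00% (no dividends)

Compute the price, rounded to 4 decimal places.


d1 = (ln(S/K) + (r - q + 0.5*sigma^2) * T) / (sigma * sqrt(T)) = -1.10304267
d2 = d1 - sigma * sqrt(T) = -1.14633528
exp(-rT) = 0.99858490; exp(-qT) = 1.00000000
P = K * exp(-rT) * N(-d2) - S_0 * exp(-qT) * N(-d1)
N(-d1) = 0.86499568; N(-d2) = 0.87417177
P = 10.6400 * 0.99858490 * 0.87417177 - 10.1200 * 1.00000000 * 0.86499568 = 0.5343

Answer: Price = 0.5343


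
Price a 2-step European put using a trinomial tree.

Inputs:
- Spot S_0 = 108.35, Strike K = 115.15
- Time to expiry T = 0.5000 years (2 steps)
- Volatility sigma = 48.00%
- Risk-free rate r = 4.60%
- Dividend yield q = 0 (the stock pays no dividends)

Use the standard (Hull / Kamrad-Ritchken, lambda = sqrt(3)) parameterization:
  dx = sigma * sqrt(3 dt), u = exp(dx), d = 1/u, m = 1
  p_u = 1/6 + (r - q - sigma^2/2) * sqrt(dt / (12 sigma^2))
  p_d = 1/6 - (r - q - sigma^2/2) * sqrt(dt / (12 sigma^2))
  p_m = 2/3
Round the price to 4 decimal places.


dt = T/N = 0.250000; dx = sigma*sqrt(3*dt) = 0.415692
u = exp(dx) = 1.515419; d = 1/u = 0.659883
p_u = 0.145858, p_m = 0.666667, p_d = 0.187475
Discount per step: exp(-r*dt) = 0.988566
Stock lattice S(k, j) with j the centered position index:
  k=0: S(0,+0) = 108.3500
  k=1: S(1,-1) = 71.4984; S(1,+0) = 108.3500; S(1,+1) = 164.1957
  k=2: S(2,-2) = 47.1806; S(2,-1) = 71.4984; S(2,+0) = 108.3500; S(2,+1) = 164.1957; S(2,+2) = 248.8253
Terminal payoffs V(N, j) = max(K - S_T, 0):
  V(2,-2) = 67.969421; V(2,-1) = 43.651638; V(2,+0) = 6.800000; V(2,+1) = 0.000000; V(2,+2) = 0.000000
Backward induction: V(k, j) = exp(-r*dt) * [p_u * V(k+1, j+1) + p_m * V(k+1, j) + p_d * V(k+1, j-1)]
  V(1,-1) = exp(-r*dt) * [p_u*6.800000 + p_m*43.651638 + p_d*67.969421] = 42.345730
  V(1,+0) = exp(-r*dt) * [p_u*0.000000 + p_m*6.800000 + p_d*43.651638] = 12.571532
  V(1,+1) = exp(-r*dt) * [p_u*0.000000 + p_m*0.000000 + p_d*6.800000] = 1.260256
  V(0,+0) = exp(-r*dt) * [p_u*1.260256 + p_m*12.571532 + p_d*42.345730] = 16.314915

Answer: Price = V(0,0) = 16.3149


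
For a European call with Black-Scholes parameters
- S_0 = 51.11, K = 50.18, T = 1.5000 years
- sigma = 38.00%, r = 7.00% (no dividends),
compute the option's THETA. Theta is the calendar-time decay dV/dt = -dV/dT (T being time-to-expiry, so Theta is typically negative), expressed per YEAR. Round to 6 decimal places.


Answer: Theta = -4.416672

Derivation:
d1 = 0.4977699035; d2 = 0.0323668524
phi(d1) = 0.3524572391; exp(-qT) = 1.0000000000; exp(-rT) = 0.9003245226
Theta = -S*exp(-qT)*phi(d1)*sigma/(2*sqrt(T)) - r*K*exp(-rT)*N(d2) + q*S*exp(-qT)*N(d1)
N(d1) = 0.6906768844; N(d2) = 0.5129102517; sqrt(T) = 1.2247448714
Term 1 = -51.1100 * 1.0000000000 * 0.3524572391 * 0.3800 / (2 * 1.2247448714) = -2.7946040707
Term 2 = -0.0700 * 50.1800 * 0.9003245226 * 0.5129102517 = -1.6220683708
Term 3 = 0 (no dividend yield, q = 0)
Theta = -2.7946040707 + (-1.6220683708) + (0.0000000000) = -4.416672


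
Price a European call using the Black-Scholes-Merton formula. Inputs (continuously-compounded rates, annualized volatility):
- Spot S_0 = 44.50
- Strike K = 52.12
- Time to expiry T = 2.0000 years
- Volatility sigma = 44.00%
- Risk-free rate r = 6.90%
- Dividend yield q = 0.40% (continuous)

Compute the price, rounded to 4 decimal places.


Answer: Price = 10.3206

Derivation:
d1 = (ln(S/K) + (r - q + 0.5*sigma^2) * T) / (sigma * sqrt(T)) = 0.26603356
d2 = d1 - sigma * sqrt(T) = -0.35622041
exp(-rT) = 0.87109869; exp(-qT) = 0.99203191
C = S_0 * exp(-qT) * N(d1) - K * exp(-rT) * N(d2)
N(d1) = 0.60489332; N(d2) = 0.36083775
C = 44.5000 * 0.99203191 * 0.60489332 - 52.1200 * 0.87109869 * 0.36083775 = 10.3206


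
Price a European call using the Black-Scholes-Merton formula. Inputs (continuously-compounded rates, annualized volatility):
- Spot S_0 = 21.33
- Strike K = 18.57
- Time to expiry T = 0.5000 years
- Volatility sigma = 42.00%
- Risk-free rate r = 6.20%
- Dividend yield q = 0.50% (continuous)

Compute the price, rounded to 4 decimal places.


Answer: Price = 4.3090

Derivation:
d1 = (ln(S/K) + (r - q + 0.5*sigma^2) * T) / (sigma * sqrt(T)) = 0.71103680
d2 = d1 - sigma * sqrt(T) = 0.41405196
exp(-rT) = 0.96947557; exp(-qT) = 0.99750312
C = S_0 * exp(-qT) * N(d1) - K * exp(-rT) * N(d2)
N(d1) = 0.76146929; N(d2) = 0.66058197
C = 21.3300 * 0.99750312 * 0.76146929 - 18.5700 * 0.96947557 * 0.66058197 = 4.3090


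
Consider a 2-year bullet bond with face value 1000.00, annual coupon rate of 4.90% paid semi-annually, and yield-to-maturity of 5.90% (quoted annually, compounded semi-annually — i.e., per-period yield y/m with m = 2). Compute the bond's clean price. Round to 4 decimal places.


Coupon per period c = face * coupon_rate / m = 24.500000
Periods per year m = 2; per-period yield y/m = 0.029500
Number of cashflows N = 4
Cashflows (t years, CF_t, discount factor 1/(1+y/m)^(m*t), PV):
  t = 0.5000: CF_t = 24.500000, DF = 0.971345, PV = 23.797960
  t = 1.0000: CF_t = 24.500000, DF = 0.943512, PV = 23.116037
  t = 1.5000: CF_t = 24.500000, DF = 0.916476, PV = 22.453654
  t = 2.0000: CF_t = 1024.500000, DF = 0.890214, PV = 912.024613
Price P = sum_t PV_t = 981.392265

Answer: Price = 981.3923


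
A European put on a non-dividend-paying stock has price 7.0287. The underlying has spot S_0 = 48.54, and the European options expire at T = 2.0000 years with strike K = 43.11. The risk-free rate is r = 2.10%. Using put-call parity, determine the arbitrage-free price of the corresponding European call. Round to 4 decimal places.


Put-call parity: C - P = S_0 * exp(-qT) - K * exp(-rT).
S_0 * exp(-qT) = 48.5400 * 1.00000000 = 48.54000000
K * exp(-rT) = 43.1100 * 0.95886978 = 41.33687624
C = P + S*exp(-qT) - K*exp(-rT)
C = 7.0287 + 48.54000000 - 41.33687624 = 14.2318

Answer: Call price = 14.2318


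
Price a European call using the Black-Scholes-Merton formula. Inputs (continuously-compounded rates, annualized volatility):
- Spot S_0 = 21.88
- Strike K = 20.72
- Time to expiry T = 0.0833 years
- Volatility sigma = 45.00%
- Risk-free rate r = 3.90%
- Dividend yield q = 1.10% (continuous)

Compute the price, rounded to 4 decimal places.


Answer: Price = 1.8076

Derivation:
d1 = (ln(S/K) + (r - q + 0.5*sigma^2) * T) / (sigma * sqrt(T)) = 0.50231888
d2 = d1 - sigma * sqrt(T) = 0.37244106
exp(-rT) = 0.99675657; exp(-qT) = 0.99908412
C = S_0 * exp(-qT) * N(d1) - K * exp(-rT) * N(d2)
N(d1) = 0.69227839; N(d2) = 0.64521775
C = 21.8800 * 0.99908412 * 0.69227839 - 20.7200 * 0.99675657 * 0.64521775 = 1.8076


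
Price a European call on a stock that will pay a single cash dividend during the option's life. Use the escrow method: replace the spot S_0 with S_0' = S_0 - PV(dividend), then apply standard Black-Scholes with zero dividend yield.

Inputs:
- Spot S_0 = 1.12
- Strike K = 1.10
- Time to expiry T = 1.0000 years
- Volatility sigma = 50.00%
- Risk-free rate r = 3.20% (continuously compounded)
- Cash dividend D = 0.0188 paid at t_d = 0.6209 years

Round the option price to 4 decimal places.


Answer: Price = 0.2325

Derivation:
PV(D) = D * exp(-r * t_d) = 0.0188 * 0.98032728 = 0.01843015
S_0' = S_0 - PV(D) = 1.1200 - 0.01843015 = 1.10156985
d1 = (ln(S_0'/K) + (r + sigma^2/2)*T) / (sigma*sqrt(T)) = 0.31685223
d2 = d1 - sigma*sqrt(T) = -0.18314777
exp(-rT) = 0.96850658
N(d1) = 0.62432214; N(d2) = 0.42734104
C = S_0' * N(d1) - K * exp(-rT) * N(d2) = 1.10156985 * 0.62432214 - 1.1000 * 0.96850658 * 0.42734104 = 0.2325


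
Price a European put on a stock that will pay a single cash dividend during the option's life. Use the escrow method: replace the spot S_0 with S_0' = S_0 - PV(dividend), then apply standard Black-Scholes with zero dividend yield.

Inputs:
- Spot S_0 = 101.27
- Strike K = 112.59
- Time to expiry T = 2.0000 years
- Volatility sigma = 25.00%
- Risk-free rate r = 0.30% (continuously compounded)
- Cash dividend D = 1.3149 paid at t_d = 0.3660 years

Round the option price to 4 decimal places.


PV(D) = D * exp(-r * t_d) = 1.3149 * 0.99890260 = 1.31345703
S_0' = S_0 - PV(D) = 101.2700 - 1.31345703 = 99.95654297
d1 = (ln(S_0'/K) + (r + sigma^2/2)*T) / (sigma*sqrt(T)) = -0.14288473
d2 = d1 - sigma*sqrt(T) = -0.49643812
exp(-rT) = 0.99401796
N(-d1) = 0.55680939; N(-d2) = 0.69020733
P = K * exp(-rT) * N(-d2) - S_0' * N(-d1) = 112.5900 * 0.99401796 * 0.69020733 - 99.95654297 * 0.55680939 = 21.5888

Answer: Price = 21.5888


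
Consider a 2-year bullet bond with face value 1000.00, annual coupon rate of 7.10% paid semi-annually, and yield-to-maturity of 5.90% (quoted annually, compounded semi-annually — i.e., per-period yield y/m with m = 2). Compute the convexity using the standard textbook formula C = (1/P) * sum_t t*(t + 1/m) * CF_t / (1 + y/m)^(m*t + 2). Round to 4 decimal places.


Coupon per period c = face * coupon_rate / m = 35.500000
Periods per year m = 2; per-period yield y/m = 0.029500
Number of cashflows N = 4
Cashflows (t years, CF_t, discount factor 1/(1+y/m)^(m*t), PV):
  t = 0.5000: CF_t = 35.500000, DF = 0.971345, PV = 34.482759
  t = 1.0000: CF_t = 35.500000, DF = 0.943512, PV = 33.494666
  t = 1.5000: CF_t = 35.500000, DF = 0.916476, PV = 32.534887
  t = 2.0000: CF_t = 1035.500000, DF = 0.890214, PV = 921.816971
Price P = sum_t PV_t = 1022.329282
Convexity numerator sum_t t*(t + 1/m) * CF_t / (1+y/m)^(m*t + 2):
  t = 0.5000: term = 16.267443
  t = 1.0000: term = 47.403915
  t = 1.5000: term = 92.091141
  t = 2.0000: term = 4348.725568
Convexity = (1/P) * sum = 4504.488067 / 1022.329282 = 4.406103

Answer: Convexity = 4.4061


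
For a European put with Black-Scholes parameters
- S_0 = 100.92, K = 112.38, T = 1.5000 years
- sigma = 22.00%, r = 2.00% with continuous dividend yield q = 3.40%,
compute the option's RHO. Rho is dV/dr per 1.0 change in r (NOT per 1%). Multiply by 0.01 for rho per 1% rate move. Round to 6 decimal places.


d1 = -0.3424010401; d2 = -0.6118449118
phi(d1) = 0.3762288153; exp(-qT) = 0.9502786705; exp(-rT) = 0.9704455335
N(-d2) = 0.7296798140
Rho = -K*T*exp(-rT)*N(-d2) = -112.3800 * 1.5000 * 0.9704455335 * 0.7296798140 = -119.366864

Answer: Rho = -119.366864


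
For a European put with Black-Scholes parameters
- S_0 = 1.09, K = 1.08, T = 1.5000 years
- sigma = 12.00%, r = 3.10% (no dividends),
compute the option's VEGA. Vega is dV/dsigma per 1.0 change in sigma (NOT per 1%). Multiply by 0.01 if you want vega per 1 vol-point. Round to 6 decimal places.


d1 = 0.4525885122; d2 = 0.3056191277
phi(d1) = 0.3601060477; exp(-qT) = 1.0000000000; exp(-rT) = 0.9545645606
Vega = S * exp(-qT) * phi(d1) * sqrt(T) = 1.0900 * 1.0000000000 * 0.3601060477 * 1.2247448714 = 0.480731

Answer: Vega = 0.480731


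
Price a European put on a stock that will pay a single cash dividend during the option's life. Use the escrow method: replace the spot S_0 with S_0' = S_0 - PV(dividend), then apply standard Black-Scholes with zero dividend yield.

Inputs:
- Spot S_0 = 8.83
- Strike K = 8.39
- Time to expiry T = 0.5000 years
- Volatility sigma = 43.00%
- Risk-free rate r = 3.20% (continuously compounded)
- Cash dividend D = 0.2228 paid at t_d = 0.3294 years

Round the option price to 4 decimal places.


PV(D) = D * exp(-r * t_d) = 0.2228 * 0.98951456 = 0.22046384
S_0' = S_0 - PV(D) = 8.8300 - 0.22046384 = 8.60953616
d1 = (ln(S_0'/K) + (r + sigma^2/2)*T) / (sigma*sqrt(T)) = 0.28960109
d2 = d1 - sigma*sqrt(T) = -0.01445483
exp(-rT) = 0.98412732
N(-d1) = 0.38606072; N(-d2) = 0.50576644
P = K * exp(-rT) * N(-d2) - S_0' * N(-d1) = 8.3900 * 0.98412732 * 0.50576644 - 8.60953616 * 0.38606072 = 0.8522

Answer: Price = 0.8522


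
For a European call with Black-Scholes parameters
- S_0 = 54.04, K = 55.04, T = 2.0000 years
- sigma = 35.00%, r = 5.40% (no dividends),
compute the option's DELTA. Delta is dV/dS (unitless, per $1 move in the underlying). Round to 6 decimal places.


d1 = 0.4286366543; d2 = -0.0663380925
phi(d1) = 0.3639265476; exp(-qT) = 1.0000000000; exp(-rT) = 0.8976275964
N(d1) = 0.6659061668
Delta = exp(-qT) * N(d1) = 1.0000000000 * 0.6659061668 = 0.665906

Answer: Delta = 0.665906


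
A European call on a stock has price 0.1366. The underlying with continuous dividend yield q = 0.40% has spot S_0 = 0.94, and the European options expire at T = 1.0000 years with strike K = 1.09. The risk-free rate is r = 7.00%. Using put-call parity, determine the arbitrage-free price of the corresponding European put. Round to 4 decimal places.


Answer: Put price = 0.2167

Derivation:
Put-call parity: C - P = S_0 * exp(-qT) - K * exp(-rT).
S_0 * exp(-qT) = 0.9400 * 0.99600799 = 0.93624751
K * exp(-rT) = 1.0900 * 0.93239382 = 1.01630926
P = C - S*exp(-qT) + K*exp(-rT)
P = 0.1366 - 0.93624751 + 1.01630926 = 0.2167


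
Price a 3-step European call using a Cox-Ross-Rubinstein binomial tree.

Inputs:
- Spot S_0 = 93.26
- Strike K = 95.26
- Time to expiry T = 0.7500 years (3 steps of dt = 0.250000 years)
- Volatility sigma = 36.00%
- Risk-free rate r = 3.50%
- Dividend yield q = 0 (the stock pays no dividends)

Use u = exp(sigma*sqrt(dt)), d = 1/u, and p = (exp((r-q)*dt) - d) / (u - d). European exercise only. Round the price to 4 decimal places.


Answer: Price = V(0,0) = 12.6834

Derivation:
dt = T/N = 0.250000
u = exp(sigma*sqrt(dt)) = 1.197217; d = 1/u = 0.835270
p = (exp((r-q)*dt) - d) / (u - d) = 0.479402
Discount per step: exp(-r*dt) = 0.991288
Stock lattice S(k, i) with i counting down-moves:
  k=0: S(0,0) = 93.2600
  k=1: S(1,0) = 111.6525; S(1,1) = 77.8973
  k=2: S(2,0) = 133.6723; S(2,1) = 93.2600; S(2,2) = 65.0653
  k=3: S(3,0) = 160.0348; S(3,1) = 111.6525; S(3,2) = 77.8973; S(3,3) = 54.3471
Terminal payoffs V(N, i) = max(S_T - K, 0):
  V(3,0) = 64.774800; V(3,1) = 16.392491; V(3,2) = 0.000000; V(3,3) = 0.000000
Backward induction: V(k, i) = exp(-r*dt) * [p * V(k+1, i) + (1-p) * V(k+1, i+1)].
  V(2,0) = exp(-r*dt) * [p*64.774800 + (1-p)*16.392491] = 39.242190
  V(2,1) = exp(-r*dt) * [p*16.392491 + (1-p)*0.000000] = 7.790130
  V(2,2) = exp(-r*dt) * [p*0.000000 + (1-p)*0.000000] = 0.000000
  V(1,0) = exp(-r*dt) * [p*39.242190 + (1-p)*7.790130] = 22.669085
  V(1,1) = exp(-r*dt) * [p*7.790130 + (1-p)*0.000000] = 3.702069
  V(0,0) = exp(-r*dt) * [p*22.669085 + (1-p)*3.702069] = 12.683427


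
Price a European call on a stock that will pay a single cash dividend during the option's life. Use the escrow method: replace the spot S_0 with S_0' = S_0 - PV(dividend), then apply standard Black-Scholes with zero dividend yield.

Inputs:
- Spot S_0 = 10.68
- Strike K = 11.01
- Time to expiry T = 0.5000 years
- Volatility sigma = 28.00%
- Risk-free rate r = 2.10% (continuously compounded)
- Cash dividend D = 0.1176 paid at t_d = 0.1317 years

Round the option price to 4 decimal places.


PV(D) = D * exp(-r * t_d) = 0.1176 * 0.99723812 = 0.11727520
S_0' = S_0 - PV(D) = 10.6800 - 0.11727520 = 10.56272480
d1 = (ln(S_0'/K) + (r + sigma^2/2)*T) / (sigma*sqrt(T)) = -0.05744069
d2 = d1 - sigma*sqrt(T) = -0.25543059
exp(-rT) = 0.98955493
N(d1) = 0.47709708; N(d2) = 0.39919528
C = S_0' * N(d1) - K * exp(-rT) * N(d2) = 10.56272480 * 0.47709708 - 11.0100 * 0.98955493 * 0.39919528 = 0.6902

Answer: Price = 0.6902


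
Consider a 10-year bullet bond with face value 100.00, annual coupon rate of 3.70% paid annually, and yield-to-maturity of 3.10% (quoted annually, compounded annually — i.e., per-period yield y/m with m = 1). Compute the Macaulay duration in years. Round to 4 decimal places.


Answer: Macaulay duration = 8.5803 years

Derivation:
Coupon per period c = face * coupon_rate / m = 3.700000
Periods per year m = 1; per-period yield y/m = 0.031000
Number of cashflows N = 10
Cashflows (t years, CF_t, discount factor 1/(1+y/m)^(m*t), PV):
  t = 1.0000: CF_t = 3.700000, DF = 0.969932, PV = 3.588749
  t = 2.0000: CF_t = 3.700000, DF = 0.940768, PV = 3.480843
  t = 3.0000: CF_t = 3.700000, DF = 0.912481, PV = 3.376181
  t = 4.0000: CF_t = 3.700000, DF = 0.885045, PV = 3.274666
  t = 5.0000: CF_t = 3.700000, DF = 0.858434, PV = 3.176204
  t = 6.0000: CF_t = 3.700000, DF = 0.832622, PV = 3.080702
  t = 7.0000: CF_t = 3.700000, DF = 0.807587, PV = 2.988072
  t = 8.0000: CF_t = 3.700000, DF = 0.783305, PV = 2.898227
  t = 9.0000: CF_t = 3.700000, DF = 0.759752, PV = 2.811083
  t = 10.0000: CF_t = 103.700000, DF = 0.736908, PV = 76.417373
Price P = sum_t PV_t = 105.092101
Macaulay numerator sum_t t * PV_t:
  t * PV_t at t = 1.0000: 3.588749
  t * PV_t at t = 2.0000: 6.961685
  t * PV_t at t = 3.0000: 10.128543
  t * PV_t at t = 4.0000: 13.098666
  t * PV_t at t = 5.0000: 15.881020
  t * PV_t at t = 6.0000: 18.484214
  t * PV_t at t = 7.0000: 20.916504
  t * PV_t at t = 8.0000: 23.185816
  t * PV_t at t = 9.0000: 25.299751
  t * PV_t at t = 10.0000: 764.173729
Macaulay duration D = (sum_t t * PV_t) / P = 901.718678 / 105.092101 = 8.580271


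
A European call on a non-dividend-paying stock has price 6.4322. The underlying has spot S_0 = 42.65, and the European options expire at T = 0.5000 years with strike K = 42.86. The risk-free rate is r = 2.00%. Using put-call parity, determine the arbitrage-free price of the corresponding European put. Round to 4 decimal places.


Put-call parity: C - P = S_0 * exp(-qT) - K * exp(-rT).
S_0 * exp(-qT) = 42.6500 * 1.00000000 = 42.65000000
K * exp(-rT) = 42.8600 * 0.99004983 = 42.43353587
P = C - S*exp(-qT) + K*exp(-rT)
P = 6.4322 - 42.65000000 + 42.43353587 = 6.2157

Answer: Put price = 6.2157


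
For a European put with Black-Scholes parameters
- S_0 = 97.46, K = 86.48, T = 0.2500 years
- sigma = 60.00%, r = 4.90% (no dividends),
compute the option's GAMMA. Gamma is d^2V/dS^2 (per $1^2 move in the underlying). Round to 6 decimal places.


d1 = 0.5892628803; d2 = 0.2892628803
phi(d1) = 0.3353589245; exp(-qT) = 1.0000000000; exp(-rT) = 0.9878247258
Gamma = exp(-qT) * phi(d1) / (S * sigma * sqrt(T)) = 1.0000000000 * 0.3353589245 / (97.4600 * 0.6000 * 0.5000000000) = 0.011470

Answer: Gamma = 0.011470


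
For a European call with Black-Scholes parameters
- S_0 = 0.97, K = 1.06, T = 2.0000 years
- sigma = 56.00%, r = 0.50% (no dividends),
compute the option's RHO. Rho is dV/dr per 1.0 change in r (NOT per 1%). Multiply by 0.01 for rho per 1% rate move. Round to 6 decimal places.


d1 = 0.2965705396; d2 = -0.4953890554
phi(d1) = 0.3817781586; exp(-qT) = 1.0000000000; exp(-rT) = 0.9900498337
N(d2) = 0.3101627594
Rho = K*T*exp(-rT)*N(d2) = 1.0600 * 2.0000 * 0.9900498337 * 0.3101627594 = 0.651002

Answer: Rho = 0.651002


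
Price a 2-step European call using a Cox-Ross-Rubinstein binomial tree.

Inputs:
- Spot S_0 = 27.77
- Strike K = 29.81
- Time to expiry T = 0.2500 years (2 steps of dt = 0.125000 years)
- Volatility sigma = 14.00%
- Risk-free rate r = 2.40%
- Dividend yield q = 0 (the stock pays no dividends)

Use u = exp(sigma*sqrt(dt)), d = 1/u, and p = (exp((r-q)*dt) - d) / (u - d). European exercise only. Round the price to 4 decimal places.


dt = T/N = 0.125000
u = exp(sigma*sqrt(dt)) = 1.050743; d = 1/u = 0.951708
p = (exp((r-q)*dt) - d) / (u - d) = 0.517966
Discount per step: exp(-r*dt) = 0.997004
Stock lattice S(k, i) with i counting down-moves:
  k=0: S(0,0) = 27.7700
  k=1: S(1,0) = 29.1791; S(1,1) = 26.4289
  k=2: S(2,0) = 30.6598; S(2,1) = 27.7700; S(2,2) = 25.1526
Terminal payoffs V(N, i) = max(S_T - K, 0):
  V(2,0) = 0.849766; V(2,1) = 0.000000; V(2,2) = 0.000000
Backward induction: V(k, i) = exp(-r*dt) * [p * V(k+1, i) + (1-p) * V(k+1, i+1)].
  V(1,0) = exp(-r*dt) * [p*0.849766 + (1-p)*0.000000] = 0.438831
  V(1,1) = exp(-r*dt) * [p*0.000000 + (1-p)*0.000000] = 0.000000
  V(0,0) = exp(-r*dt) * [p*0.438831 + (1-p)*0.000000] = 0.226619

Answer: Price = V(0,0) = 0.2266


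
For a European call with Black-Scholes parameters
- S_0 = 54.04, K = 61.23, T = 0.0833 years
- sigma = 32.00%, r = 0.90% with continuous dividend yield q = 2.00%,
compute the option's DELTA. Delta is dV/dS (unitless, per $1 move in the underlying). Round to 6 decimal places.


d1 = -1.3162331755; d2 = -1.4085907415
phi(d1) = 0.1677679643; exp(-qT) = 0.9983353870; exp(-rT) = 0.9992505810
N(d1) = 0.0940478959
Delta = exp(-qT) * N(d1) = 0.9983353870 * 0.0940478959 = 0.093891

Answer: Delta = 0.093891


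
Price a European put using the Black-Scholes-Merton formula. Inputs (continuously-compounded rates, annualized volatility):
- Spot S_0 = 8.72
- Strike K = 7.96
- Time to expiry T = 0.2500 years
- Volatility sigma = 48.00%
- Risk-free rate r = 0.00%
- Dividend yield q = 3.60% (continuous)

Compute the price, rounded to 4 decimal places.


d1 = (ln(S/K) + (r - q + 0.5*sigma^2) * T) / (sigma * sqrt(T)) = 0.46245933
d2 = d1 - sigma * sqrt(T) = 0.22245933
exp(-rT) = 1.00000000; exp(-qT) = 0.99104038
P = K * exp(-rT) * N(-d2) - S_0 * exp(-qT) * N(-d1)
N(-d1) = 0.32187598; N(-d2) = 0.41197817
P = 7.9600 * 1.00000000 * 0.41197817 - 8.7200 * 0.99104038 * 0.32187598 = 0.4977

Answer: Price = 0.4977


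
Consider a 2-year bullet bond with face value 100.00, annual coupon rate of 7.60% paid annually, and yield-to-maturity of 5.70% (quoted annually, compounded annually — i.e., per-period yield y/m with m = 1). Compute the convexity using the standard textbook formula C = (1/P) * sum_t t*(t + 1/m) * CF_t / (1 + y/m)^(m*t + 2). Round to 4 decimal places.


Coupon per period c = face * coupon_rate / m = 7.600000
Periods per year m = 1; per-period yield y/m = 0.057000
Number of cashflows N = 2
Cashflows (t years, CF_t, discount factor 1/(1+y/m)^(m*t), PV):
  t = 1.0000: CF_t = 7.600000, DF = 0.946074, PV = 7.190161
  t = 2.0000: CF_t = 107.600000, DF = 0.895056, PV = 96.307985
Price P = sum_t PV_t = 103.498146
Convexity numerator sum_t t*(t + 1/m) * CF_t / (1+y/m)^(m*t + 2):
  t = 1.0000: term = 12.871188
  t = 2.0000: term = 517.206022
Convexity = (1/P) * sum = 530.077209 / 103.498146 = 5.121611

Answer: Convexity = 5.1216


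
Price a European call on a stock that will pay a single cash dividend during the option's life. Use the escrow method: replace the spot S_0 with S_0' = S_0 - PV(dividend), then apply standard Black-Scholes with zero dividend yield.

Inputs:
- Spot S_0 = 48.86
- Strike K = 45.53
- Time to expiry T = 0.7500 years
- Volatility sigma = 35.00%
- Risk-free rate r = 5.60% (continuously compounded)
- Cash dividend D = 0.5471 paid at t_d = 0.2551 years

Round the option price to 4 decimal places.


PV(D) = D * exp(-r * t_d) = 0.5471 * 0.98581596 = 0.53933991
S_0' = S_0 - PV(D) = 48.8600 - 0.53933991 = 48.32066009
d1 = (ln(S_0'/K) + (r + sigma^2/2)*T) / (sigma*sqrt(T)) = 0.48637724
d2 = d1 - sigma*sqrt(T) = 0.18326835
exp(-rT) = 0.95886978
N(d1) = 0.68665014; N(d2) = 0.57270626
C = S_0' * N(d1) - K * exp(-rT) * N(d2) = 48.32066009 * 0.68665014 - 45.5300 * 0.95886978 * 0.57270626 = 8.1766

Answer: Price = 8.1766


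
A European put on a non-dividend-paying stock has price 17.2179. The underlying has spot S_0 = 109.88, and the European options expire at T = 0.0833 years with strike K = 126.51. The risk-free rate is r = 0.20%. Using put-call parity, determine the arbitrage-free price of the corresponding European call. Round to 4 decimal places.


Put-call parity: C - P = S_0 * exp(-qT) - K * exp(-rT).
S_0 * exp(-qT) = 109.8800 * 1.00000000 = 109.88000000
K * exp(-rT) = 126.5100 * 0.99983341 = 126.48892519
C = P + S*exp(-qT) - K*exp(-rT)
C = 17.2179 + 109.88000000 - 126.48892519 = 0.6090

Answer: Call price = 0.6090


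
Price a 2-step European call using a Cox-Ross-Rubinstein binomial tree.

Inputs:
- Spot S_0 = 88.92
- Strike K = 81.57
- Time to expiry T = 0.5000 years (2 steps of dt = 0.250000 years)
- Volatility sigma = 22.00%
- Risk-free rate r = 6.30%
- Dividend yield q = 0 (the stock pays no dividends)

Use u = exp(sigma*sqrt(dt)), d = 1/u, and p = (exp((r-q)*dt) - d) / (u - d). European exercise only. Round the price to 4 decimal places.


Answer: Price = V(0,0) = 11.9317

Derivation:
dt = T/N = 0.250000
u = exp(sigma*sqrt(dt)) = 1.116278; d = 1/u = 0.895834
p = (exp((r-q)*dt) - d) / (u - d) = 0.544540
Discount per step: exp(-r*dt) = 0.984373
Stock lattice S(k, i) with i counting down-moves:
  k=0: S(0,0) = 88.9200
  k=1: S(1,0) = 99.2594; S(1,1) = 79.6576
  k=2: S(2,0) = 110.8011; S(2,1) = 88.9200; S(2,2) = 71.3600
Terminal payoffs V(N, i) = max(S_T - K, 0):
  V(2,0) = 29.231143; V(2,1) = 7.350000; V(2,2) = 0.000000
Backward induction: V(k, i) = exp(-r*dt) * [p * V(k+1, i) + (1-p) * V(k+1, i+1)].
  V(1,0) = exp(-r*dt) * [p*29.231143 + (1-p)*7.350000] = 18.964109
  V(1,1) = exp(-r*dt) * [p*7.350000 + (1-p)*0.000000] = 3.939826
  V(0,0) = exp(-r*dt) * [p*18.964109 + (1-p)*3.939826] = 11.931737


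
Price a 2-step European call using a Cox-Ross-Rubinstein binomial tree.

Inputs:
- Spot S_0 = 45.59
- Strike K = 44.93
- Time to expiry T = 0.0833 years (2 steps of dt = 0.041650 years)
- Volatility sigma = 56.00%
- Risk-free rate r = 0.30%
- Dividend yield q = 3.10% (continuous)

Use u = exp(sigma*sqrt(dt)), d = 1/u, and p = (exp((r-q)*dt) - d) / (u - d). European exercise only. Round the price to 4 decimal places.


Answer: Price = V(0,0) = 3.0178

Derivation:
dt = T/N = 0.041650
u = exp(sigma*sqrt(dt)) = 1.121073; d = 1/u = 0.892002
p = (exp((r-q)*dt) - d) / (u - d) = 0.466371
Discount per step: exp(-r*dt) = 0.999875
Stock lattice S(k, i) with i counting down-moves:
  k=0: S(0,0) = 45.5900
  k=1: S(1,0) = 51.1097; S(1,1) = 40.6664
  k=2: S(2,0) = 57.2978; S(2,1) = 45.5900; S(2,2) = 36.2745
Terminal payoffs V(N, i) = max(S_T - K, 0):
  V(2,0) = 12.367770; V(2,1) = 0.660000; V(2,2) = 0.000000
Backward induction: V(k, i) = exp(-r*dt) * [p * V(k+1, i) + (1-p) * V(k+1, i+1)].
  V(1,0) = exp(-r*dt) * [p*12.367770 + (1-p)*0.660000] = 6.119404
  V(1,1) = exp(-r*dt) * [p*0.660000 + (1-p)*0.000000] = 0.307767
  V(0,0) = exp(-r*dt) * [p*6.119404 + (1-p)*0.307767] = 3.017771


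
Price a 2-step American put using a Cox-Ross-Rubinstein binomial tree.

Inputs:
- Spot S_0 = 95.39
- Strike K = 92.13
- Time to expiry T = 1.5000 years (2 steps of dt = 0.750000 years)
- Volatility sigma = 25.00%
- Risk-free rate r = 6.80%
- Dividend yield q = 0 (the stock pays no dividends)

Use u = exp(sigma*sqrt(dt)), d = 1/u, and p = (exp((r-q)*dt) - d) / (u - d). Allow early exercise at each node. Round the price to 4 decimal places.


dt = T/N = 0.750000
u = exp(sigma*sqrt(dt)) = 1.241731; d = 1/u = 0.805327
p = (exp((r-q)*dt) - d) / (u - d) = 0.565980
Discount per step: exp(-r*dt) = 0.950279
Stock lattice S(k, i) with i counting down-moves:
  k=0: S(0,0) = 95.3900
  k=1: S(1,0) = 118.4487; S(1,1) = 76.8202
  k=2: S(2,0) = 147.0814; S(2,1) = 95.3900; S(2,2) = 61.8654
Terminal payoffs V(N, i) = max(K - S_T, 0):
  V(2,0) = 0.000000; V(2,1) = 0.000000; V(2,2) = 30.264600
Backward induction: V(k, i) = exp(-r*dt) * [p * V(k+1, i) + (1-p) * V(k+1, i+1)]; then take max(V_cont, immediate exercise) for American.
  V(1,0) = exp(-r*dt) * [p*0.000000 + (1-p)*0.000000] = 0.000000; exercise = 0.000000; V(1,0) = max -> 0.000000
  V(1,1) = exp(-r*dt) * [p*0.000000 + (1-p)*30.264600] = 12.482344; exercise = 15.309817; V(1,1) = max -> 15.309817
  V(0,0) = exp(-r*dt) * [p*0.000000 + (1-p)*15.309817] = 6.314387; exercise = 0.000000; V(0,0) = max -> 6.314387

Answer: Price = V(0,0) = 6.3144


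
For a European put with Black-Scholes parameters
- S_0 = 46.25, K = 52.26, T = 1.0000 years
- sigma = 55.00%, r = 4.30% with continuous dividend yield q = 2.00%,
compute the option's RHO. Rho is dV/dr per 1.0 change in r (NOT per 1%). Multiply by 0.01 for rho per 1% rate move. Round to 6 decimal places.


d1 = 0.0946912798; d2 = -0.4553087202
phi(d1) = 0.3971577379; exp(-qT) = 0.9801986733; exp(-rT) = 0.9579113901
N(-d2) = 0.6755564232
Rho = -K*T*exp(-rT)*N(-d2) = -52.2600 * 1.0000 * 0.9579113901 * 0.6755564232 = -33.818658

Answer: Rho = -33.818658


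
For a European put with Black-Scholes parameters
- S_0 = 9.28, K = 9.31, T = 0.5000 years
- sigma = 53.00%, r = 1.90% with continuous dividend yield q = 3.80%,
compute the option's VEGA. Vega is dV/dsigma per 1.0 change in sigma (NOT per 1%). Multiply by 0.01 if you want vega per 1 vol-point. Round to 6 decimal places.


d1 = 0.1534220403; d2 = -0.2213445537
phi(d1) = 0.3942745857; exp(-qT) = 0.9811793622; exp(-rT) = 0.9905449824
Vega = S * exp(-qT) * phi(d1) * sqrt(T) = 9.2800 * 0.9811793622 * 0.3942745857 * 0.7071067812 = 2.538518

Answer: Vega = 2.538518


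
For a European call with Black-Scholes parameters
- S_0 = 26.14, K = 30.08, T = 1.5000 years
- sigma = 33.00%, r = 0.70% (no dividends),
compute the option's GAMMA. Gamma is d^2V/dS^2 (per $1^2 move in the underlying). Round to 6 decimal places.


Answer: Gamma = 0.037493

Derivation:
d1 = -0.1193044785; d2 = -0.5234702860
phi(d1) = 0.3961131752; exp(-qT) = 1.0000000000; exp(-rT) = 0.9895549326
Gamma = exp(-qT) * phi(d1) / (S * sigma * sqrt(T)) = 1.0000000000 * 0.3961131752 / (26.1400 * 0.3300 * 1.2247448714) = 0.037493


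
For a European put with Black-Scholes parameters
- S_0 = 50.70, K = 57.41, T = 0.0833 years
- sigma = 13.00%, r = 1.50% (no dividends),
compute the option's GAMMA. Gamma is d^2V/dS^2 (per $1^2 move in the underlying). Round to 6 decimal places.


d1 = -3.2606171890; d2 = -3.2981374502
phi(d1) = 0.0019601177; exp(-qT) = 1.0000000000; exp(-rT) = 0.9987512803
Gamma = exp(-qT) * phi(d1) / (S * sigma * sqrt(T)) = 1.0000000000 * 0.0019601177 / (50.7000 * 0.1300 * 0.2886173938) = 0.001030

Answer: Gamma = 0.001030


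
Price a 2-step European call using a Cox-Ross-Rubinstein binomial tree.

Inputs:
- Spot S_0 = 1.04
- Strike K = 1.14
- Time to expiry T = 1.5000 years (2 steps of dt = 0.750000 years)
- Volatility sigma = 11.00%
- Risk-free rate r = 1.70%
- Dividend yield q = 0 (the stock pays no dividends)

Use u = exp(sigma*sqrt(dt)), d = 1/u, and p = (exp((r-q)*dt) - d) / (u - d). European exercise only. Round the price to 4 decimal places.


dt = T/N = 0.750000
u = exp(sigma*sqrt(dt)) = 1.099948; d = 1/u = 0.909134
p = (exp((r-q)*dt) - d) / (u - d) = 0.543449
Discount per step: exp(-r*dt) = 0.987331
Stock lattice S(k, i) with i counting down-moves:
  k=0: S(0,0) = 1.0400
  k=1: S(1,0) = 1.1439; S(1,1) = 0.9455
  k=2: S(2,0) = 1.2583; S(2,1) = 1.0400; S(2,2) = 0.8596
Terminal payoffs V(N, i) = max(S_T - K, 0):
  V(2,0) = 0.118281; V(2,1) = 0.000000; V(2,2) = 0.000000
Backward induction: V(k, i) = exp(-r*dt) * [p * V(k+1, i) + (1-p) * V(k+1, i+1)].
  V(1,0) = exp(-r*dt) * [p*0.118281 + (1-p)*0.000000] = 0.063465
  V(1,1) = exp(-r*dt) * [p*0.000000 + (1-p)*0.000000] = 0.000000
  V(0,0) = exp(-r*dt) * [p*0.063465 + (1-p)*0.000000] = 0.034053

Answer: Price = V(0,0) = 0.0341


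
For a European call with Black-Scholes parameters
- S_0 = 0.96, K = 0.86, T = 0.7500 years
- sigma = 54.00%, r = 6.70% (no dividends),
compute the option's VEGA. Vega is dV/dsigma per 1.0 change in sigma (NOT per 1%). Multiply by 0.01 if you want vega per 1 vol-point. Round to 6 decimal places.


Answer: Vega = 0.280895

Derivation:
d1 = 0.5764968497; d2 = 0.1088431317
phi(d1) = 0.3378636585; exp(-qT) = 1.0000000000; exp(-rT) = 0.9509916469
Vega = S * exp(-qT) * phi(d1) * sqrt(T) = 0.9600 * 1.0000000000 * 0.3378636585 * 0.8660254038 = 0.280895


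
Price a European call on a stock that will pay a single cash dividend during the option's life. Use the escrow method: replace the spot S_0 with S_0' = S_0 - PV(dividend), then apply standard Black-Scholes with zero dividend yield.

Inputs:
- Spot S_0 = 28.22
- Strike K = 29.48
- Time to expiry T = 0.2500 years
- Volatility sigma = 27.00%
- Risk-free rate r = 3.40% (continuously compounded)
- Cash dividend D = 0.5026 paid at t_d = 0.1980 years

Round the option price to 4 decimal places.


Answer: Price = 0.8941

Derivation:
PV(D) = D * exp(-r * t_d) = 0.5026 * 0.99329061 = 0.49922786
S_0' = S_0 - PV(D) = 28.2200 - 0.49922786 = 27.72077214
d1 = (ln(S_0'/K) + (r + sigma^2/2)*T) / (sigma*sqrt(T)) = -0.32531510
d2 = d1 - sigma*sqrt(T) = -0.46031510
exp(-rT) = 0.99153602
N(d1) = 0.37247130; N(d2) = 0.32264503
C = S_0' * N(d1) - K * exp(-rT) * N(d2) = 27.72077214 * 0.37247130 - 29.4800 * 0.99153602 * 0.32264503 = 0.8941


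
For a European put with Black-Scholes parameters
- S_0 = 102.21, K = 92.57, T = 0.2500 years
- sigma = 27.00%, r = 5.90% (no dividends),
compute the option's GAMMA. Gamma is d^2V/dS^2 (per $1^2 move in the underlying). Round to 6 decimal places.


d1 = 0.9105696686; d2 = 0.7755696686
phi(d1) = 0.2635513393; exp(-qT) = 1.0000000000; exp(-rT) = 0.9853582484
Gamma = exp(-qT) * phi(d1) / (S * sigma * sqrt(T)) = 1.0000000000 * 0.2635513393 / (102.2100 * 0.2700 * 0.5000000000) = 0.019100

Answer: Gamma = 0.019100
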